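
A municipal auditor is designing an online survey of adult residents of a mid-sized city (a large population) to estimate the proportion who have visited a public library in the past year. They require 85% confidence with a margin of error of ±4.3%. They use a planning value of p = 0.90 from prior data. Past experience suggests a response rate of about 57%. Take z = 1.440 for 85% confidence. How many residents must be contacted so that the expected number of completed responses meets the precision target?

178

Completed interviews needed: n₀ = 1.440² × 0.0900 / 0.043² ≈ 100.93 → 101.
At a 57% response rate, contacts needed = 101 / 0.57 ≈ 177.19 → 178.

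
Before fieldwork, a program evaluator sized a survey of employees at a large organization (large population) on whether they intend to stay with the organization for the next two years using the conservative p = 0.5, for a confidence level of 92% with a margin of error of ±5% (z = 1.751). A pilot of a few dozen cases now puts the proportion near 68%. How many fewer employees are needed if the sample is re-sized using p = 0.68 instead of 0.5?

Conservative (p = 0.5): n = 1.751² × 0.25 / 0.050² ≈ 306.60 → 307.
Using p = 0.68: p(1−p) = 0.2176, so n = 1.751² × 0.2176 / 0.050² ≈ 266.86 → 267.
Reduction: 307 − 267 = 40.

40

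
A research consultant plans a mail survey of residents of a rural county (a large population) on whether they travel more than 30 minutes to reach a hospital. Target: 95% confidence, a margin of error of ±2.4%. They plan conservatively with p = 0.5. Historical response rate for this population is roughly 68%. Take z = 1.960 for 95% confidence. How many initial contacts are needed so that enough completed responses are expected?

2453

Completed interviews needed: n₀ = 1.960² × 0.2500 / 0.024² ≈ 1667.36 → 1668.
At a 68% response rate, contacts needed = 1668 / 0.68 ≈ 2452.94 → 2453.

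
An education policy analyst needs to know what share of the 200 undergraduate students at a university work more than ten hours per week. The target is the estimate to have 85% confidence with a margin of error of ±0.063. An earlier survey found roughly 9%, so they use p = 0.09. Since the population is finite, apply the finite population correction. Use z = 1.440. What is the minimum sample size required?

Unadjusted: n₀ = 1.440² × 0.09 × 0.91 / 0.063² ≈ 42.79, so n₀ = 43.
Finite population correction with N = 200: n = n₀ / (1 + (n₀−1)/N) = 43 / (1 + 42/200) = 43 / 1.2100 ≈ 35.54.
Rounding up, n = 36.

36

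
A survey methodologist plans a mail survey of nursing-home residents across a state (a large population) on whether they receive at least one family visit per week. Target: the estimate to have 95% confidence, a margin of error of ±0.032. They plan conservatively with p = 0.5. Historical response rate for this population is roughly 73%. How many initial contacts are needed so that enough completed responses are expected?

For 95% confidence, z = 1.960.
Completed interviews needed: n₀ = 1.960² × 0.2500 / 0.032² ≈ 937.89 → 938.
At a 73% response rate, contacts needed = 938 / 0.73 ≈ 1284.93 → 1285.

1285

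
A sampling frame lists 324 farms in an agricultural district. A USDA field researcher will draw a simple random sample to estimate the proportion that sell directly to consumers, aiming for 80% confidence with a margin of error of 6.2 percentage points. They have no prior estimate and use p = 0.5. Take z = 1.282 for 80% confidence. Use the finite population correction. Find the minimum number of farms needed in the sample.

Unadjusted: n₀ = 1.282² × 0.50 × 0.50 / 0.062² ≈ 106.89, so n₀ = 107.
Finite population correction with N = 324: n = n₀ / (1 + (n₀−1)/N) = 107 / (1 + 106/324) = 107 / 1.3272 ≈ 80.62.
Rounding up, n = 81.

81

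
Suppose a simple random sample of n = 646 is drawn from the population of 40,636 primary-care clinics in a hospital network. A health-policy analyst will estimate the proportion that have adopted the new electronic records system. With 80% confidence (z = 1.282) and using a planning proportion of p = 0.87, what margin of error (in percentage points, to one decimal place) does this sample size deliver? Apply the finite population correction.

Finite-population factor: (N−n)/(N−1) = (40636−646)/(40636−1) = 0.9841.
SE(p̂) = √[p(1−p)/n · (N−n)/(N−1)] = √[0.1131/646 × 0.9841] = 0.01313.
E = z × SE = 1.282 × 0.01313 = 0.01683 ≈ 1.7 percentage points.

1.7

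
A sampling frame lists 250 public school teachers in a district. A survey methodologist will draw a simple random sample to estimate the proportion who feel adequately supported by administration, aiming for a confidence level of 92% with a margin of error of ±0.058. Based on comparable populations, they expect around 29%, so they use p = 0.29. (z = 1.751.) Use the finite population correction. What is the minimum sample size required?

108

Unadjusted: n₀ = 1.751² × 0.29 × 0.71 / 0.058² ≈ 187.66, so n₀ = 188.
Finite population correction with N = 250: n = n₀ / (1 + (n₀−1)/N) = 188 / (1 + 187/250) = 188 / 1.7480 ≈ 107.55.
Rounding up, n = 108.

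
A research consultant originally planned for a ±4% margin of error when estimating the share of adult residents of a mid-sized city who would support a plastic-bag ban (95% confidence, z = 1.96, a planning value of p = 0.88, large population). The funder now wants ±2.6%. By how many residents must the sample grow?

347

At ±4%: n = 1.96² × 0.1056 / 0.040² ≈ 253.55 → 254.
At ±2.6%: n = 1.96² × 0.1056 / 0.026² ≈ 600.11 → 601.
Additional respondents: 601 − 254 = 347.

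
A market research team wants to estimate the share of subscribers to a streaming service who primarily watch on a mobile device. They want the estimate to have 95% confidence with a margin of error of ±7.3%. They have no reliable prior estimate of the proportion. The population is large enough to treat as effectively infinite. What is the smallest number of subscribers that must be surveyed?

181

For 95% confidence, z = 1.960.
With no prior estimate, use p = 0.5, giving p(1−p) = 0.25.
n = z²·p(1−p)/E² = 1.960² × 0.2500 / 0.073² = 3.8416 × 0.2500 / 0.005329 ≈ 180.22.
Rounding up gives n = 181.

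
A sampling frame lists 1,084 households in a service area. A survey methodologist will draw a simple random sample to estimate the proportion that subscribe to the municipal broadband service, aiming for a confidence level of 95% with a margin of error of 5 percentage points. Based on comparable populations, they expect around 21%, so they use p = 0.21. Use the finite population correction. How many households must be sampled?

For 95% confidence, z = 1.960.
Unadjusted: n₀ = 1.960² × 0.21 × 0.79 / 0.050² ≈ 254.93, so n₀ = 255.
Finite population correction with N = 1,084: n = n₀ / (1 + (n₀−1)/N) = 255 / (1 + 254/1084) = 255 / 1.2343 ≈ 206.59.
Rounding up, n = 207.

207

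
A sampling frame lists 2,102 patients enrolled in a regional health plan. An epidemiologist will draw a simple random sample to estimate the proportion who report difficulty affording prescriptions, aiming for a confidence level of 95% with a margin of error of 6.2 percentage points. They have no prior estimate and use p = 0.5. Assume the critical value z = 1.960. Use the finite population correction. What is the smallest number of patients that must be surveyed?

224

Unadjusted: n₀ = 1.960² × 0.50 × 0.50 / 0.062² ≈ 249.84, so n₀ = 250.
Finite population correction with N = 2,102: n = n₀ / (1 + (n₀−1)/N) = 250 / (1 + 249/2102) = 250 / 1.1185 ≈ 223.52.
Rounding up, n = 224.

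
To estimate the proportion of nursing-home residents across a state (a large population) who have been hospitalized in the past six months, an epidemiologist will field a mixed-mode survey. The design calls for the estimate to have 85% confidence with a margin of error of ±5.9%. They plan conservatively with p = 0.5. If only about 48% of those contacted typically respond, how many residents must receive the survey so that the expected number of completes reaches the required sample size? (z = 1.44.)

311

Completed interviews needed: n₀ = 1.44² × 0.2500 / 0.059² ≈ 148.92 → 149.
At a 48% response rate, contacts needed = 149 / 0.48 ≈ 310.42 → 311.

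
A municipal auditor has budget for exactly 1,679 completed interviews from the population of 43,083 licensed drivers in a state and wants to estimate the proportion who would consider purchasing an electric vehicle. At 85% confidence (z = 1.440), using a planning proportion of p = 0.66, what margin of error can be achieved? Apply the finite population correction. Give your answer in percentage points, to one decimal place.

1.6

Finite-population factor: (N−n)/(N−1) = (43083−1679)/(43083−1) = 0.9611.
SE(p̂) = √[p(1−p)/n · (N−n)/(N−1)] = √[0.2244/1679 × 0.9611] = 0.01133.
E = z × SE = 1.440 × 0.01133 = 0.01632 ≈ 1.6 percentage points.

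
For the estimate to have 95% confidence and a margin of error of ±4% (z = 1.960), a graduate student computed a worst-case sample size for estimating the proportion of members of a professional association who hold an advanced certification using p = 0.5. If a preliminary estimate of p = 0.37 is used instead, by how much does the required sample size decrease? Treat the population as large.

Conservative (p = 0.5): n = 1.960² × 0.25 / 0.040² ≈ 600.25 → 601.
Using p = 0.37: p(1−p) = 0.2331, so n = 1.960² × 0.2331 / 0.040² ≈ 559.67 → 560.
Reduction: 601 − 560 = 41.

41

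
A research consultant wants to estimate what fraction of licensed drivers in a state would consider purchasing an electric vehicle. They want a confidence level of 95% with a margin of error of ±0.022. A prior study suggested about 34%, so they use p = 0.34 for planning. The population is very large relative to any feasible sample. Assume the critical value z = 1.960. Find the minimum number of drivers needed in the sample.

With p = 0.34, p(1−p) = 0.2244.
n = z²·p(1−p)/E² = 1.960² × 0.2244 / 0.022² = 3.8416 × 0.2244 / 0.000484 ≈ 1781.11.
Rounding up gives n = 1782.

1782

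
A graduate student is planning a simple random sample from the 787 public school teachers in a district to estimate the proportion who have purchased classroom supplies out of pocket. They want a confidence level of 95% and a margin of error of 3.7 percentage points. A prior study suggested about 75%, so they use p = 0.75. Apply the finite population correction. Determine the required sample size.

For 95% confidence, z = 1.960.
Unadjusted: n₀ = 1.960² × 0.75 × 0.25 / 0.037² ≈ 526.15, so n₀ = 527.
Finite population correction with N = 787: n = n₀ / (1 + (n₀−1)/N) = 527 / (1 + 526/787) = 527 / 1.6684 ≈ 315.88.
Rounding up, n = 316.

316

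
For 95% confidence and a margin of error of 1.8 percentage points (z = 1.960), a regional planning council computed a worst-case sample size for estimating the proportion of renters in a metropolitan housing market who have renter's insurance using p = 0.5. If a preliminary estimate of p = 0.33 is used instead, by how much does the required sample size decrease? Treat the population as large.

Conservative (p = 0.5): n = 1.960² × 0.25 / 0.018² ≈ 2964.20 → 2965.
Using p = 0.33: p(1−p) = 0.2211, so n = 1.960² × 0.2211 / 0.018² ≈ 2621.54 → 2622.
Reduction: 2965 − 2622 = 343.

343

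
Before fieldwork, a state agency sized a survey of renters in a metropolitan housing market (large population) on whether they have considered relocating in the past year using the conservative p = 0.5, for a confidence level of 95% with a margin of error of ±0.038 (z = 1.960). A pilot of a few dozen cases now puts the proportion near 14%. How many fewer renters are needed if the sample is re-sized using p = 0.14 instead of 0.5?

345

Conservative (p = 0.5): n = 1.960² × 0.25 / 0.038² ≈ 665.10 → 666.
Using p = 0.14: p(1−p) = 0.1204, so n = 1.960² × 0.1204 / 0.038² ≈ 320.31 → 321.
Reduction: 666 − 321 = 345.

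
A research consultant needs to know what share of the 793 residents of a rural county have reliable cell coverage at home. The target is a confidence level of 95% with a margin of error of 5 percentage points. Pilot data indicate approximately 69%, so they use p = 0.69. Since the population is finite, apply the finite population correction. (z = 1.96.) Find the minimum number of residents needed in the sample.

Unadjusted: n₀ = 1.96² × 0.69 × 0.31 / 0.050² ≈ 328.69, so n₀ = 329.
Finite population correction with N = 793: n = n₀ / (1 + (n₀−1)/N) = 329 / (1 + 328/793) = 329 / 1.4136 ≈ 232.74.
Rounding up, n = 233.

233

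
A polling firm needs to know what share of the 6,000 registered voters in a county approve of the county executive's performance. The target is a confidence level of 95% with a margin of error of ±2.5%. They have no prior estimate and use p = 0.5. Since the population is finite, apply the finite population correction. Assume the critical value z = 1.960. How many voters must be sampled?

Unadjusted: n₀ = 1.960² × 0.50 × 0.50 / 0.025² ≈ 1536.64, so n₀ = 1537.
Finite population correction with N = 6,000: n = n₀ / (1 + (n₀−1)/N) = 1537 / (1 + 1536/6000) = 1537 / 1.2560 ≈ 1223.73.
Rounding up, n = 1224.

1224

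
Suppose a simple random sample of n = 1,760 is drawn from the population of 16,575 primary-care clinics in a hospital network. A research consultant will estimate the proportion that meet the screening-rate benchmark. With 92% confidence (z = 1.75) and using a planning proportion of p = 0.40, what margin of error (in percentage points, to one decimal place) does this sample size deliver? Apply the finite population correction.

1.9

Finite-population factor: (N−n)/(N−1) = (16575−1760)/(16575−1) = 0.8939.
SE(p̂) = √[p(1−p)/n · (N−n)/(N−1)] = √[0.2400/1760 × 0.8939] = 0.01104.
E = z × SE = 1.75 × 0.01104 = 0.01932 ≈ 1.9 percentage points.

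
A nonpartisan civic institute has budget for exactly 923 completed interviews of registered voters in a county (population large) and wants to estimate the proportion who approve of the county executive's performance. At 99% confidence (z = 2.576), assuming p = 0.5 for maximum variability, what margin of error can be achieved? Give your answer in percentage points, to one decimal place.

4.2

SE(p̂) = √[p(1−p)/n] = √[0.2500/923] = 0.01646.
E = z × SE = 2.576 × 0.01646 = 0.04240, or 4.2 percentage points.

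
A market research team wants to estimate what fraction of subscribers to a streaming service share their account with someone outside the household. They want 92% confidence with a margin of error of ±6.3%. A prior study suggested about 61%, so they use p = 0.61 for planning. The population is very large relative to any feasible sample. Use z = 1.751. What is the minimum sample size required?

184

With p = 0.61, p(1−p) = 0.2379.
n = z²·p(1−p)/E² = 1.751² × 0.2379 / 0.063² = 3.0660 × 0.2379 / 0.003969 ≈ 183.77.
Rounding up gives n = 184.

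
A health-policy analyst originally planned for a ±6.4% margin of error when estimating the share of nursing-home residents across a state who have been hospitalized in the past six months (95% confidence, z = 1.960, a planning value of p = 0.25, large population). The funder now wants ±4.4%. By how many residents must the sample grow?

197

At ±6.4%: n = 1.960² × 0.1875 / 0.064² ≈ 175.85 → 176.
At ±4.4%: n = 1.960² × 0.1875 / 0.044² ≈ 372.06 → 373.
Additional respondents: 373 − 176 = 197.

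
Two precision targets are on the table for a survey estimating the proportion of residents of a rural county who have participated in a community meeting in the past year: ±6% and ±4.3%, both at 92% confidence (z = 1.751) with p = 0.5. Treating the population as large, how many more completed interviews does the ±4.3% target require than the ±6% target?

202

At ±6%: n = 1.751² × 0.2500 / 0.060² ≈ 212.92 → 213.
At ±4.3%: n = 1.751² × 0.2500 / 0.043² ≈ 414.55 → 415.
Additional respondents: 415 − 213 = 202.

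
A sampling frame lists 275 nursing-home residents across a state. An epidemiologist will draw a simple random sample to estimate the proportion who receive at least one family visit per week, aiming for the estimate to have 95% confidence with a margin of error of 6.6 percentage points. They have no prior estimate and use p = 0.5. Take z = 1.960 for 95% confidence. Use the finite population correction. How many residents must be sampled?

123

Unadjusted: n₀ = 1.960² × 0.50 × 0.50 / 0.066² ≈ 220.48, so n₀ = 221.
Finite population correction with N = 275: n = n₀ / (1 + (n₀−1)/N) = 221 / (1 + 220/275) = 221 / 1.8000 ≈ 122.78.
Rounding up, n = 123.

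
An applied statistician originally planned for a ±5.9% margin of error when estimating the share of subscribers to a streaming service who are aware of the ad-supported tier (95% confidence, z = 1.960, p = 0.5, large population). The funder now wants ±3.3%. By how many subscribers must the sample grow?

At ±5.9%: n = 1.960² × 0.2500 / 0.059² ≈ 275.90 → 276.
At ±3.3%: n = 1.960² × 0.2500 / 0.033² ≈ 881.91 → 882.
Additional respondents: 882 − 276 = 606.

606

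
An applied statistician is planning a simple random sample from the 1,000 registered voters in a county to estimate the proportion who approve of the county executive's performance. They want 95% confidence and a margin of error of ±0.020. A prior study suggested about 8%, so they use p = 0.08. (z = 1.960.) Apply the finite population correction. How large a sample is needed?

Unadjusted: n₀ = 1.960² × 0.08 × 0.92 / 0.020² ≈ 706.85, so n₀ = 707.
Finite population correction with N = 1,000: n = n₀ / (1 + (n₀−1)/N) = 707 / (1 + 706/1000) = 707 / 1.7060 ≈ 414.42.
Rounding up, n = 415.

415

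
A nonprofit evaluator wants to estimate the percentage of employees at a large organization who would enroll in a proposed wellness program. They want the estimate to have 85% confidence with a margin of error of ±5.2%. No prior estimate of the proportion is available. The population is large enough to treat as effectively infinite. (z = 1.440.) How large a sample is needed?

192

With no prior estimate, use p = 0.5, giving p(1−p) = 0.25.
n = z²·p(1−p)/E² = 1.440² × 0.2500 / 0.052² = 2.0736 × 0.2500 / 0.002704 ≈ 191.72.
Rounding up gives n = 192.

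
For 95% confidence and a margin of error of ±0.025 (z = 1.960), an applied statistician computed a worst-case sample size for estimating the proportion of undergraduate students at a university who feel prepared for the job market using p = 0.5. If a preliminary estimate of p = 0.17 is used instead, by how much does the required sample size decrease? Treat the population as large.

669

Conservative (p = 0.5): n = 1.960² × 0.25 / 0.025² ≈ 1536.64 → 1537.
Using p = 0.17: p(1−p) = 0.1411, so n = 1.960² × 0.1411 / 0.025² ≈ 867.28 → 868.
Reduction: 1537 − 868 = 669.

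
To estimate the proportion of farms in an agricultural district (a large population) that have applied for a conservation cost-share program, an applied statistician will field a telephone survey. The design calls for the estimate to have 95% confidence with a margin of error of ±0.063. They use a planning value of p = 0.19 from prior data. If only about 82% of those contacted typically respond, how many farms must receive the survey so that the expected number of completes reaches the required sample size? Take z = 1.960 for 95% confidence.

182

Completed interviews needed: n₀ = 1.960² × 0.1539 / 0.063² ≈ 148.96 → 149.
At an 82% response rate, contacts needed = 149 / 0.82 ≈ 181.71 → 182.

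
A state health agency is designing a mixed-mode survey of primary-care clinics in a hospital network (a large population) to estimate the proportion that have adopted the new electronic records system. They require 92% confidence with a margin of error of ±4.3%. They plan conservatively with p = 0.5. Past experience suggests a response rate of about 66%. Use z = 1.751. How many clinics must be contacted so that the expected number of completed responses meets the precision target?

Completed interviews needed: n₀ = 1.751² × 0.2500 / 0.043² ≈ 414.55 → 415.
At a 66% response rate, contacts needed = 415 / 0.66 ≈ 628.79 → 629.

629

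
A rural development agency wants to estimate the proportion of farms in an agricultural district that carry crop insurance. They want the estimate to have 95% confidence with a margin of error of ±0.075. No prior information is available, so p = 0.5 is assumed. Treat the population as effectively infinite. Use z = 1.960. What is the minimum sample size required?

171

With p = 0.5, p(1−p) = 0.25.
n = z²·p(1−p)/E² = 1.960² × 0.2500 / 0.075² = 3.8416 × 0.2500 / 0.005625 ≈ 170.74.
Rounding up gives n = 171.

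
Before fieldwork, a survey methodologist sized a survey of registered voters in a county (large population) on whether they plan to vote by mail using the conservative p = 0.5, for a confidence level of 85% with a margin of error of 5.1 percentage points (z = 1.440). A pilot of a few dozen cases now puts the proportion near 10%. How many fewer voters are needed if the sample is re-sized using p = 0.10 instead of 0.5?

128

Conservative (p = 0.5): n = 1.440² × 0.25 / 0.051² ≈ 199.31 → 200.
Using p = 0.10: p(1−p) = 0.0900, so n = 1.440² × 0.0900 / 0.051² ≈ 71.75 → 72.
Reduction: 200 − 72 = 128.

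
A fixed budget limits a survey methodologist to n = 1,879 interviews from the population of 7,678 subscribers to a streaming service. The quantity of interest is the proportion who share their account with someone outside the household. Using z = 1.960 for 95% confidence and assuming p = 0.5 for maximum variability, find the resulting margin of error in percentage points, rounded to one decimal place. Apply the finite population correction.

Finite-population factor: (N−n)/(N−1) = (7678−1879)/(7678−1) = 0.7554.
SE(p̂) = √[p(1−p)/n · (N−n)/(N−1)] = √[0.2500/1879 × 0.7554] = 0.01003.
E = z × SE = 1.960 × 0.01003 = 0.01965 ≈ 2.0 percentage points.

2.0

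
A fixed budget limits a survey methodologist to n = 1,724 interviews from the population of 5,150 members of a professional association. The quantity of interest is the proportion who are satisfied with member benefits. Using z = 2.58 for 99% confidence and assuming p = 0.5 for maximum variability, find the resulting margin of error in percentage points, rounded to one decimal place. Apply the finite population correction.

Finite-population factor: (N−n)/(N−1) = (5150−1724)/(5150−1) = 0.6654.
SE(p̂) = √[p(1−p)/n · (N−n)/(N−1)] = √[0.2500/1724 × 0.6654] = 0.00982.
E = z × SE = 2.58 × 0.00982 = 0.02534 ≈ 2.5 percentage points.

2.5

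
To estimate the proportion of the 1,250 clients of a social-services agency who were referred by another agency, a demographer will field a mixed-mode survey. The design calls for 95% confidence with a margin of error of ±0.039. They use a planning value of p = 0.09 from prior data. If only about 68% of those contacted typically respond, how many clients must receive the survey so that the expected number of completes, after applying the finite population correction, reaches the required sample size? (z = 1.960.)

262

Completed interviews needed (unadjusted): n₀ = 1.960² × 0.0819 / 0.039² ≈ 206.86 → 207.
FPC for N = 1,250: n = 207 / (1 + 206/1250) = 207 / 1.1648 ≈ 177.71 → 178.
At a 68% response rate, contacts needed = 178 / 0.68 ≈ 261.76 → 262.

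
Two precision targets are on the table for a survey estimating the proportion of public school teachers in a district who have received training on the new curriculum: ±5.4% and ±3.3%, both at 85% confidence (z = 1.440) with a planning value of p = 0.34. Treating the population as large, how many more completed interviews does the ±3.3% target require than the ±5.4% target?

268

At ±5.4%: n = 1.440² × 0.2244 / 0.054² ≈ 159.57 → 160.
At ±3.3%: n = 1.440² × 0.2244 / 0.033² ≈ 427.29 → 428.
Additional respondents: 428 − 160 = 268.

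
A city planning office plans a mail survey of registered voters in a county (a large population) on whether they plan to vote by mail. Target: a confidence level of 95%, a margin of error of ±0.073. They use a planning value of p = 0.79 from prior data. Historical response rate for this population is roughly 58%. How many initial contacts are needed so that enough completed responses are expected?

207

For 95% confidence, z = 1.960.
Completed interviews needed: n₀ = 1.960² × 0.1659 / 0.073² ≈ 119.59 → 120.
At a 58% response rate, contacts needed = 120 / 0.58 ≈ 206.90 → 207.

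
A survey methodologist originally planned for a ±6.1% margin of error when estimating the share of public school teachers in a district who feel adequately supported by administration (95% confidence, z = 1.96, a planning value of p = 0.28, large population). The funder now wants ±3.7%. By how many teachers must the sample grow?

357

At ±6.1%: n = 1.96² × 0.2016 / 0.061² ≈ 208.13 → 209.
At ±3.7%: n = 1.96² × 0.2016 / 0.037² ≈ 565.72 → 566.
Additional respondents: 566 − 209 = 357.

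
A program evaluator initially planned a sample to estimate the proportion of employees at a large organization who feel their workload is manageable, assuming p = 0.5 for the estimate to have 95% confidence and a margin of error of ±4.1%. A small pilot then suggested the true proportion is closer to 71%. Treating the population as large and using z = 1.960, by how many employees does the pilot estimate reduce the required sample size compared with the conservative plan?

101

Conservative (p = 0.5): n = 1.960² × 0.25 / 0.041² ≈ 571.33 → 572.
Using p = 0.71: p(1−p) = 0.2059, so n = 1.960² × 0.2059 / 0.041² ≈ 470.54 → 471.
Reduction: 572 − 471 = 101.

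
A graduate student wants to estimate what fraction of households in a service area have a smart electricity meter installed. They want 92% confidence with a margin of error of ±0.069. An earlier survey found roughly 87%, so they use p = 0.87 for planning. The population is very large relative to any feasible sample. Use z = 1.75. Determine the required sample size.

With p = 0.87, p(1−p) = 0.1131.
n = z²·p(1−p)/E² = 1.75² × 0.1131 / 0.069² = 3.0625 × 0.1131 / 0.004761 ≈ 72.75.
Rounding up gives n = 73.

73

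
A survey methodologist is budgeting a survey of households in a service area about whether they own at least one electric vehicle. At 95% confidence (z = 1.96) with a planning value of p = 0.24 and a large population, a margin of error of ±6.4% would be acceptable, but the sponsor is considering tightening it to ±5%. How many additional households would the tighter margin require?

At ±6.4%: n = 1.96² × 0.1824 / 0.064² ≈ 171.07 → 172.
At ±5%: n = 1.96² × 0.1824 / 0.050² ≈ 280.28 → 281.
Additional respondents: 281 − 172 = 109.

109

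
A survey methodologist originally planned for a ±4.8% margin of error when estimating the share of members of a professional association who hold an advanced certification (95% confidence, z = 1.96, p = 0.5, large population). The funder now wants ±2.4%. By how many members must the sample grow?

1251

At ±4.8%: n = 1.96² × 0.2500 / 0.048² ≈ 416.84 → 417.
At ±2.4%: n = 1.96² × 0.2500 / 0.024² ≈ 1667.36 → 1668.
Additional respondents: 1668 − 417 = 1251.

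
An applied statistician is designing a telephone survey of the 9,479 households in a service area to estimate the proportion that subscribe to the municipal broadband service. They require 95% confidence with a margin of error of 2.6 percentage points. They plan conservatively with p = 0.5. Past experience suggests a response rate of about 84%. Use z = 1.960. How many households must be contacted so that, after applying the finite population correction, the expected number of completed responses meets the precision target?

Completed interviews needed (unadjusted): n₀ = 1.960² × 0.2500 / 0.026² ≈ 1420.71 → 1421.
FPC for N = 9,479: n = 1421 / (1 + 1420/9479) = 1421 / 1.1498 ≈ 1235.86 → 1236.
At an 84% response rate, contacts needed = 1236 / 0.84 ≈ 1471.43 → 1472.

1472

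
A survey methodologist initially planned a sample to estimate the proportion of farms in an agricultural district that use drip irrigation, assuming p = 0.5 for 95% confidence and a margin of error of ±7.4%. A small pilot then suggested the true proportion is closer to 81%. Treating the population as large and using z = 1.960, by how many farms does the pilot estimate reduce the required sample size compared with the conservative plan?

Conservative (p = 0.5): n = 1.960² × 0.25 / 0.074² ≈ 175.38 → 176.
Using p = 0.81: p(1−p) = 0.1539, so n = 1.960² × 0.1539 / 0.074² ≈ 107.97 → 108.
Reduction: 176 − 108 = 68.

68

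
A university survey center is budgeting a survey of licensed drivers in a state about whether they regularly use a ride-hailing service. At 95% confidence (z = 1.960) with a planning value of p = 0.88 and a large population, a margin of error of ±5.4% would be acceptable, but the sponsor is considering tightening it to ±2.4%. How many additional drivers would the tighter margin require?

At ±5.4%: n = 1.960² × 0.1056 / 0.054² ≈ 139.12 → 140.
At ±2.4%: n = 1.960² × 0.1056 / 0.024² ≈ 704.29 → 705.
Additional respondents: 705 − 140 = 565.

565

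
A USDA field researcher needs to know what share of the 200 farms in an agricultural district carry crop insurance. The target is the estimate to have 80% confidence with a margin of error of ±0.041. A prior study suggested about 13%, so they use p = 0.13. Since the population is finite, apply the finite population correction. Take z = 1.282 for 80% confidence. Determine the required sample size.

Unadjusted: n₀ = 1.282² × 0.13 × 0.87 / 0.041² ≈ 110.58, so n₀ = 111.
Finite population correction with N = 200: n = n₀ / (1 + (n₀−1)/N) = 111 / (1 + 110/200) = 111 / 1.5500 ≈ 71.61.
Rounding up, n = 72.

72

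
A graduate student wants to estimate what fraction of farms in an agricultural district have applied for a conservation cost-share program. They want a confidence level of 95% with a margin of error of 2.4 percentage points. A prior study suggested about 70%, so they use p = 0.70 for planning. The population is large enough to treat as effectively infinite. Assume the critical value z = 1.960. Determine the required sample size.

With p = 0.70, p(1−p) = 0.2100.
n = z²·p(1−p)/E² = 1.960² × 0.2100 / 0.024² = 3.8416 × 0.2100 / 0.000576 ≈ 1400.58.
Rounding up gives n = 1401.

1401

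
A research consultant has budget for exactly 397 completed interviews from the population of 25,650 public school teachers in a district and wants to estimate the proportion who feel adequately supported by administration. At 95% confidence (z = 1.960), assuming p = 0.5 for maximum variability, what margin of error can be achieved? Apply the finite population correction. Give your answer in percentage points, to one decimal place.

4.9

Finite-population factor: (N−n)/(N−1) = (25650−397)/(25650−1) = 0.9846.
SE(p̂) = √[p(1−p)/n · (N−n)/(N−1)] = √[0.2500/397 × 0.9846] = 0.02490.
E = z × SE = 1.960 × 0.02490 = 0.04880 ≈ 4.9 percentage points.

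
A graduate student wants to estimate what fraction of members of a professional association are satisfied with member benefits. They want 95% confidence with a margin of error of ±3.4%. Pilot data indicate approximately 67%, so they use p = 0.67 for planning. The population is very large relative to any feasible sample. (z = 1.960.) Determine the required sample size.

With p = 0.67, p(1−p) = 0.2211.
n = z²·p(1−p)/E² = 1.960² × 0.2211 / 0.034² = 3.8416 × 0.2211 / 0.001156 ≈ 734.76.
Rounding up gives n = 735.

735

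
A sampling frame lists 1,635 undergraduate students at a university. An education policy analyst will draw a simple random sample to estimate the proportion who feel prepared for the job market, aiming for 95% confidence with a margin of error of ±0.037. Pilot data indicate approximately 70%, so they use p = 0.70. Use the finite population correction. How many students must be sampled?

434

For 95% confidence, z = 1.96.
Unadjusted: n₀ = 1.96² × 0.70 × 0.30 / 0.037² ≈ 589.29, so n₀ = 590.
Finite population correction with N = 1,635: n = n₀ / (1 + (n₀−1)/N) = 590 / (1 + 589/1635) = 590 / 1.3602 ≈ 433.75.
Rounding up, n = 434.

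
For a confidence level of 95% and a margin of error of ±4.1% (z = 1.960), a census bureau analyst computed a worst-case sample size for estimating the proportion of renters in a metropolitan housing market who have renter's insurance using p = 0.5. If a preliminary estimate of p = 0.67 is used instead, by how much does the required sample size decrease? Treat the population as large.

66

Conservative (p = 0.5): n = 1.960² × 0.25 / 0.041² ≈ 571.33 → 572.
Using p = 0.67: p(1−p) = 0.2211, so n = 1.960² × 0.2211 / 0.041² ≈ 505.28 → 506.
Reduction: 572 − 506 = 66.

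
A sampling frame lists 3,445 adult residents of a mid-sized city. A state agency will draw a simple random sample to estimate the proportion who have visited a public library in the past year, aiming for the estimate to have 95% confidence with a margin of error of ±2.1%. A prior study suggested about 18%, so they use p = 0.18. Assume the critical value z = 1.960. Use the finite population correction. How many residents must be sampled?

937

Unadjusted: n₀ = 1.960² × 0.18 × 0.82 / 0.021² ≈ 1285.76, so n₀ = 1286.
Finite population correction with N = 3,445: n = n₀ / (1 + (n₀−1)/N) = 1286 / (1 + 1285/3445) = 1286 / 1.3730 ≈ 936.63.
Rounding up, n = 937.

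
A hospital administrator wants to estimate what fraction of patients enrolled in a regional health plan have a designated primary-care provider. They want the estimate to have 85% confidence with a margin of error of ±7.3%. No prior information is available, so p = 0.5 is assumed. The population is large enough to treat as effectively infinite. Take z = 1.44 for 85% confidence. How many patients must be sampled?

With p = 0.5, p(1−p) = 0.25.
n = z²·p(1−p)/E² = 1.44² × 0.2500 / 0.073² = 2.0736 × 0.2500 / 0.005329 ≈ 97.28.
Rounding up gives n = 98.

98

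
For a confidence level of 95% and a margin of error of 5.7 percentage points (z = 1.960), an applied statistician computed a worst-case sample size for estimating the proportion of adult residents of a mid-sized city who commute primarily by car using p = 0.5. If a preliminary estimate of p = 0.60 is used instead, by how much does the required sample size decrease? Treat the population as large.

Conservative (p = 0.5): n = 1.960² × 0.25 / 0.057² ≈ 295.60 → 296.
Using p = 0.60: p(1−p) = 0.2400, so n = 1.960² × 0.2400 / 0.057² ≈ 283.77 → 284.
Reduction: 296 − 284 = 12.

12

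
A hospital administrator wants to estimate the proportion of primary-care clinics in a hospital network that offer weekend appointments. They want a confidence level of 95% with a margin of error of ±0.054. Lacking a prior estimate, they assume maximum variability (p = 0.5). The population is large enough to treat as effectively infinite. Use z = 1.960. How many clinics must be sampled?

330

With p = 0.5, p(1−p) = 0.25.
n = z²·p(1−p)/E² = 1.960² × 0.2500 / 0.054² = 3.8416 × 0.2500 / 0.002916 ≈ 329.36.
Rounding up gives n = 330.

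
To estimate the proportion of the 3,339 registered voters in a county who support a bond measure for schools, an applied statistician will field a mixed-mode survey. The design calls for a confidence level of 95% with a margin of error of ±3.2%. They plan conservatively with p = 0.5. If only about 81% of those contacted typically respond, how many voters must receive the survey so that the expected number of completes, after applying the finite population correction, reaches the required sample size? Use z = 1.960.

905

Completed interviews needed (unadjusted): n₀ = 1.960² × 0.2500 / 0.032² ≈ 937.89 → 938.
FPC for N = 3,339: n = 938 / (1 + 937/3339) = 938 / 1.2806 ≈ 732.46 → 733.
At an 81% response rate, contacts needed = 733 / 0.81 ≈ 904.94 → 905.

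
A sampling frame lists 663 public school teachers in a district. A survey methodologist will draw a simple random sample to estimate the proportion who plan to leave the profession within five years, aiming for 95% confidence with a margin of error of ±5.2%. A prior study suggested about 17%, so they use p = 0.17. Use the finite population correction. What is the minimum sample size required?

155

For 95% confidence, z = 1.960.
Unadjusted: n₀ = 1.960² × 0.17 × 0.83 / 0.052² ≈ 200.46, so n₀ = 201.
Finite population correction with N = 663: n = n₀ / (1 + (n₀−1)/N) = 201 / (1 + 200/663) = 201 / 1.3017 ≈ 154.42.
Rounding up, n = 155.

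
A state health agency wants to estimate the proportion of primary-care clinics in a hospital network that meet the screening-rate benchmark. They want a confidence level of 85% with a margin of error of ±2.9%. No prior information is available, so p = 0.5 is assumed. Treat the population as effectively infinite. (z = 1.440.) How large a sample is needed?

617

With p = 0.5, p(1−p) = 0.25.
n = z²·p(1−p)/E² = 1.440² × 0.2500 / 0.029² = 2.0736 × 0.2500 / 0.000841 ≈ 616.41.
Rounding up gives n = 617.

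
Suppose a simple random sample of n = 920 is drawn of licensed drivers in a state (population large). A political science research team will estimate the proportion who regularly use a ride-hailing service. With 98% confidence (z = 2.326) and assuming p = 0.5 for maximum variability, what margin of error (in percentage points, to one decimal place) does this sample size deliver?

3.8

SE(p̂) = √[p(1−p)/n] = √[0.2500/920] = 0.01648.
E = z × SE = 2.326 × 0.01648 = 0.03834, or 3.8 percentage points.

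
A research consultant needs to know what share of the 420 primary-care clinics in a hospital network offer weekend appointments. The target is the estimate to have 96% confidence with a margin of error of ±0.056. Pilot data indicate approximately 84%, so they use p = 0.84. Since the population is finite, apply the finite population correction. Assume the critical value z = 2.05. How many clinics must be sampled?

Unadjusted: n₀ = 2.05² × 0.84 × 0.16 / 0.056² ≈ 180.11, so n₀ = 181.
Finite population correction with N = 420: n = n₀ / (1 + (n₀−1)/N) = 181 / (1 + 180/420) = 181 / 1.4286 ≈ 126.70.
Rounding up, n = 127.

127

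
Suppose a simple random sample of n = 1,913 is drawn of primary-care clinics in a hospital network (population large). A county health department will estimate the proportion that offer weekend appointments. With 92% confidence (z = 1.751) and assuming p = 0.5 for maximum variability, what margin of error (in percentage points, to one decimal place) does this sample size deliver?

SE(p̂) = √[p(1−p)/n] = √[0.2500/1913] = 0.01143.
E = z × SE = 1.751 × 0.01143 = 0.02002, or 2.0 percentage points.

2.0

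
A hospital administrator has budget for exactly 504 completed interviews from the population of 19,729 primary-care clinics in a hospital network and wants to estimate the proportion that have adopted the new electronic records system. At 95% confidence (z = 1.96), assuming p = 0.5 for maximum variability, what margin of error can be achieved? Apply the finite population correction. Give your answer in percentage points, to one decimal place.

4.3

Finite-population factor: (N−n)/(N−1) = (19729−504)/(19729−1) = 0.9745.
SE(p̂) = √[p(1−p)/n · (N−n)/(N−1)] = √[0.2500/504 × 0.9745] = 0.02199.
E = z × SE = 1.96 × 0.02199 = 0.04309 ≈ 4.3 percentage points.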